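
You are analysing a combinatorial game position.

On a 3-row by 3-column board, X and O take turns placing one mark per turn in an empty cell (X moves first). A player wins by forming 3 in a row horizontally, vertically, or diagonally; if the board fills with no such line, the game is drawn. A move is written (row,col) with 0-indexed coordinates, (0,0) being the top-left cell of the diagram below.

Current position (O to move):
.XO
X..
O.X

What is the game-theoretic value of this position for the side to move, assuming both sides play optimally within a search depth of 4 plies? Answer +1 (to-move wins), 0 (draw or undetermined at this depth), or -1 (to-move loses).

ply 1, O at .XO/X../O.X | (0,0)=-1→OXO/X../O.X; (1,1)=+1→.XO/XO./O.X*; (1,2)=-1→.XO/X.O/O.X; (2,1)=-1→.XO/X../OOX
ply 2: .XO/XO./O.X is terminal -1 (X); from .XO/X../O.X depth 4

value(.XO/X../O.X, O) = +1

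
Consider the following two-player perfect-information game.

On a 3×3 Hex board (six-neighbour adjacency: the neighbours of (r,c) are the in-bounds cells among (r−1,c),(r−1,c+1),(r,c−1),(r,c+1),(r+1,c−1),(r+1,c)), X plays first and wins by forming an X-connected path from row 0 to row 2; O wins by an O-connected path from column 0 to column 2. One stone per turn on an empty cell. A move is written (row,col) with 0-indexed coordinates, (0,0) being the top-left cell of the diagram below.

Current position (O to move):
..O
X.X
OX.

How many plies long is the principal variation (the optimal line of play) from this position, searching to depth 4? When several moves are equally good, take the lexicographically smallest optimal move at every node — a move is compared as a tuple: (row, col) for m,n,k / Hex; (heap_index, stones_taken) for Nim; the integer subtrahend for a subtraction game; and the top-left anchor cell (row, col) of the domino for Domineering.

PV length from [..O/X.X/OX.]: 3 plies

ply 1, O at ..O/X.X/OX. | (0,0)=+1→O.O/X.X/OX.*; (0,1)=+1→.OO/X.X/OX.; (1,1)=+1→..O/XOX/OX.; (2,2)=-1→..O/X.X/OXO
ply 2, X at O.O/X.X/OX. | (0,1)=-1→OXO/X.X/OX.*; (1,1)=-1→O.O/XXX/OX.; (2,2)=-1→O.O/X.X/OXX
ply 3, O at OXO/X.X/OX. | (1,1)=+1→OXO/XOX/OX.*; (2,2)=-1→OXO/X.X/OXO
ply 4: OXO/XOX/OX. is terminal -1 (X); from ..O/X.X/OX. depth 4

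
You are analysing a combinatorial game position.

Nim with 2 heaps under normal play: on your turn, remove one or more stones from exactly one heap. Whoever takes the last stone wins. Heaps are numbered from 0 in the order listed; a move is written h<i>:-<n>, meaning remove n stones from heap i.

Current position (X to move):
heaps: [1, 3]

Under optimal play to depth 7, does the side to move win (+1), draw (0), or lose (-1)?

value((1,3), X) = +1

ply 1, X at (1,3) | h0:-1=-1→(0,3); h1:-1=-1→(1,2); h1:-2=+1→(1,1)*; h1:-3=-1→(1,0)
ply 2, O at (1,1) | h0:-1=-1→(0,1)*; h1:-1=-1→(1,0)
ply 3, X at (0,1) | h1:-1=+1→(0,0)*
ply 4: (0,0) is terminal -1 (O); from (1,3) depth 7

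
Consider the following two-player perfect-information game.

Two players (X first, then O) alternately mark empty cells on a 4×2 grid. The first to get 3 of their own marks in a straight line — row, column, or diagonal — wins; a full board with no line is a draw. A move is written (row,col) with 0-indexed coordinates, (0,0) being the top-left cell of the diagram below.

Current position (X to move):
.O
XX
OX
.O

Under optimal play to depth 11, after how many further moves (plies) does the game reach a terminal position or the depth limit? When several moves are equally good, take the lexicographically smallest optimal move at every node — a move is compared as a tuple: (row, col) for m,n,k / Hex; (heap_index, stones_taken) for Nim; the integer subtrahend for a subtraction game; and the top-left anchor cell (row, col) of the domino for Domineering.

PV length from [.O/XX/OX/.O]: 2 plies

[.O/XX/OX/.O] X move#1: (0,0):+0/XO/XX/OX/.O*, (3,0):+0/.O/XX/OX/XO
[XO/XX/OX/.O] O move#2: (3,0):+0/XO/XX/OX/OO*
[XO/XX/OX/OO] end (terminal +0, X#3); searched .O/XX/OX/.O to 11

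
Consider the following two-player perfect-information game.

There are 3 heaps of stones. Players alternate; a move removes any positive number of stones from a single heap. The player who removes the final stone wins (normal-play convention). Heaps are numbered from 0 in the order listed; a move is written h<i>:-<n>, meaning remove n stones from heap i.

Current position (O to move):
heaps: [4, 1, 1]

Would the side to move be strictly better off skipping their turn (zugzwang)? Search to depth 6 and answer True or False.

zugzwang((4,1,1), O) = False

ply 1, O at (4,1,1) | h0:-1=-1→(3,1,1); h0:-2=-1→(2,1,1); h0:-3=-1→(1,1,1); h0:-4=+1→(0,1,1)*; h1:-1=-1→(4,0,1); h2:-1=-1→(4,1,0)
ply 2, X at (0,1,1) | h1:-1=-1→(0,0,1)*; h2:-1=-1→(0,1,0)
ply 3, O at (0,0,1) | h2:-1=+1→(0,0,0)*
ply 4: (0,0,0) is terminal -1 (X); from (4,1,1) depth 6
suppose O passes — search the same position with X to move:
pass> ply 1, X at (4,1,1) | h0:-1=-1→(3,1,1); h0:-2=-1→(2,1,1); h0:-3=-1→(1,1,1); h0:-4=+1→(0,1,1)*; h1:-1=-1→(4,0,1); h2:-1=-1→(4,1,0)
pass> ply 2, O at (0,1,1) | h1:-1=-1→(0,0,1)*; h2:-1=-1→(0,1,0)
pass> ply 3, X at (0,0,1) | h2:-1=+1→(0,0,0)*
pass> ply 4: (0,0,0) is terminal -1 (O); from (4,1,1) depth 6
for O: play +1, pass -1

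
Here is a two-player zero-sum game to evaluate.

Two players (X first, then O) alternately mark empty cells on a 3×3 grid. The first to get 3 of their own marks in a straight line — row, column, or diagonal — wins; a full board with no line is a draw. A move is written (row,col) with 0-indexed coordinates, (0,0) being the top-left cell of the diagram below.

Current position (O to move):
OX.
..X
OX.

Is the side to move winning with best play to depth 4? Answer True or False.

p1 O@[OX./..X/OX.]: (0,2)[OXO/..X/OX.]-1 (1,0)[OX./O.X/OX.]+1* (1,1)[OX./.OX/OX.]+1 (2,2)[OX./..X/OXO]-1
p2 X@[OX./O.X/OX.] terminal -1; root [OX./..X/OX.] d4

O winning at [OX./..X/OX.]: True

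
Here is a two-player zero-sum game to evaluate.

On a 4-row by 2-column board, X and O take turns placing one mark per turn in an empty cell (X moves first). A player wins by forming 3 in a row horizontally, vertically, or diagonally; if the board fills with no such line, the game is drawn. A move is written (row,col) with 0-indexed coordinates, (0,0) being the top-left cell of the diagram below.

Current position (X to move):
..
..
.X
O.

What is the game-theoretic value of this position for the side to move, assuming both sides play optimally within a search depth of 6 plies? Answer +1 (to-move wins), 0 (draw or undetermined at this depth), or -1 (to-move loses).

p1 X@[../../.X/O.]: (0,0)[X./../.X/O.]+0 (0,1)[.X/../.X/O.]+0 (1,0)[../X./.X/O.]+0 (1,1)[../.X/.X/O.]+1* (2,0)[../../XX/O.]+0 (3,1)[../../.X/OX]+0
p2 O@[../.X/.X/O.]: (0,0)[O./.X/.X/O.]-1* (0,1)[.O/.X/.X/O.]-1 (1,0)[../OX/.X/O.]-1 (2,0)[../.X/OX/O.]-1 (3,1)[../.X/.X/OO]-1
p3 X@[O./.X/.X/O.]: (0,1)[OX/.X/.X/O.]+1* (1,0)[O./XX/.X/O.]+1 (2,0)[O./.X/XX/O.]+1 (3,1)[O./.X/.X/OX]+1
p4 O@[OX/.X/.X/O.] terminal -1; root [../../.X/O.] d6

value(../../.X/O., X) = +1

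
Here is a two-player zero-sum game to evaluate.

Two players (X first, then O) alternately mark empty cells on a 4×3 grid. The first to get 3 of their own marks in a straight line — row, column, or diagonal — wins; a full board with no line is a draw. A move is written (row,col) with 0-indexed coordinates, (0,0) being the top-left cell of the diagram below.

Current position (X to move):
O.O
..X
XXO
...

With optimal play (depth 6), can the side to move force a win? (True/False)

[O.O/..X/XXO/...] X move#1: (0,1):-1/OXO/..X/XXO/..., (1,0):-1/O.O/X.X/XXO/..., (1,1):-1/O.O/.XX/XXO/..., (3,0):+1/O.O/..X/XXO/X..*, (3,1):-1/O.O/..X/XXO/.X., (3,2):-1/O.O/..X/XXO/..X
[O.O/..X/XXO/X..] end (terminal -1, O#2); searched O.O/..X/XXO/... to 6

X winning at [O.O/..X/XXO/...]: True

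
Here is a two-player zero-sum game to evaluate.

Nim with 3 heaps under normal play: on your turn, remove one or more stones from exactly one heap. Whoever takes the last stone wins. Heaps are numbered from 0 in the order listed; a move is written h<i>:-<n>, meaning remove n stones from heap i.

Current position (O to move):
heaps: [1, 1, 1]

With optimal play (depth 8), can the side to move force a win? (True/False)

O winning at [(1,1,1)]: True

ply 1, O at (1,1,1) | h0:-1=+1→(0,1,1)*; h1:-1=+1→(1,0,1); h2:-1=+1→(1,1,0)
ply 2, X at (0,1,1) | h1:-1=-1→(0,0,1)*; h2:-1=-1→(0,1,0)
ply 3, O at (0,0,1) | h2:-1=+1→(0,0,0)*
ply 4: (0,0,0) is terminal -1 (X); from (1,1,1) depth 8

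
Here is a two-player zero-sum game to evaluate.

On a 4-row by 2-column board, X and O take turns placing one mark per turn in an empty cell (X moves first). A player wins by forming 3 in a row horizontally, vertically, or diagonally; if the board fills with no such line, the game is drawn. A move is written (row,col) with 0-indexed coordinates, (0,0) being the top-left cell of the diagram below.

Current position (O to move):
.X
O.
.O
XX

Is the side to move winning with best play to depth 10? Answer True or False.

O winning at [.X/O./.O/XX]: False

p1 O@[.X/O./.O/XX]: (0,0)[OX/O./.O/XX]+0* (1,1)[.X/OO/.O/XX]+0 (2,0)[.X/O./OO/XX]+0
p2 X@[OX/O./.O/XX]: (1,1)[OX/OX/.O/XX]-1 (2,0)[OX/O./XO/XX]+0*
p3 O@[OX/O./XO/XX]: (1,1)[OX/OO/XO/XX]+0*
p4 X@[OX/OO/XO/XX] terminal +0; root [.X/O./.O/XX] d10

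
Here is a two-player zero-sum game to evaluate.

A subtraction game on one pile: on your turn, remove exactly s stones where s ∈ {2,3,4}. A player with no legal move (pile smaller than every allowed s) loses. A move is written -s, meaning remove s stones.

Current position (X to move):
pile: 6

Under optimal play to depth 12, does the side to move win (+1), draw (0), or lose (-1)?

value(6, X) = -1

ply 1, X at 6 | -2=-1→4*; -3=-1→3; -4=-1→2
ply 2, O at 4 | -2=-1→2; -3=+1→1*; -4=+1→0
ply 3: 1 is terminal -1 (X); from 6 depth 12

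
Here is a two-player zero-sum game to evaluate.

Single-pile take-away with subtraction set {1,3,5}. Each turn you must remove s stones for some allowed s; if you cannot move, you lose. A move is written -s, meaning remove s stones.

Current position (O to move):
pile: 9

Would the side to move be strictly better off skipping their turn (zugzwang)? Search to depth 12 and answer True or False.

zugzwang(9, O) = False

[9] O move#1: -1:+1/8*, -3:+1/6, -5:+1/4
[8] X move#2: -1:-1/7*, -3:-1/5, -5:-1/3
[7] O move#3: -1:+1/6*, -3:+1/4, -5:+1/2
[6] X move#4: -1:-1/5*, -3:-1/3, -5:-1/1
[5] O move#5: -1:+1/4*, -3:+1/2, -5:+1/0
[4] X move#6: -1:-1/3*, -3:-1/1
[3] O move#7: -1:+1/2*, -3:+1/0
[2] X move#8: -1:-1/1*
[1] O move#9: -1:+1/0*
[0] end (terminal -1, X#10); searched 9 to 12
pass branch (X moves first from the same position):
  | [9] X move#1: -1:+1/8*, -3:+1/6, -5:+1/4
  | [8] O move#2: -1:-1/7*, -3:-1/5, -5:-1/3
  | [7] X move#3: -1:+1/6*, -3:+1/4, -5:+1/2
  | [6] O move#4: -1:-1/5*, -3:-1/3, -5:-1/1
  | [5] X move#5: -1:+1/4*, -3:+1/2, -5:+1/0
  | [4] O move#6: -1:-1/3*, -3:-1/1
  | [3] X move#7: -1:+1/2*, -3:+1/0
  | [2] O move#8: -1:-1/1*
  | [1] X move#9: -1:+1/0*
  | [0] end (terminal -1, O#10); searched 9 to 12
O moving scores +1; O passing scores -1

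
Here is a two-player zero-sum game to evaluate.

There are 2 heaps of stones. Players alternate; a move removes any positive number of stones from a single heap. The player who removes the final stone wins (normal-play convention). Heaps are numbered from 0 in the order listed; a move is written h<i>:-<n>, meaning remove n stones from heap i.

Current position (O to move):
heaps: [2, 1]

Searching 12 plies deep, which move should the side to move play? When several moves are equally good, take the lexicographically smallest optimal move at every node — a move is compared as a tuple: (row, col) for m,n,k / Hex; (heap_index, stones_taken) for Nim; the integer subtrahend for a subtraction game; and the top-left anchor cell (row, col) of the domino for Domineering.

[(2,1)] O move#1: h0:-1:+1/(1,1)*, h0:-2:-1/(0,1), h1:-1:-1/(2,0)
[(1,1)] X move#2: h0:-1:-1/(0,1)*, h1:-1:-1/(1,0)
[(0,1)] O move#3: h1:-1:+1/(0,0)*
[(0,0)] end (terminal -1, X#4); searched (2,1) to 12

O's best at [(2,1)]: h0:-1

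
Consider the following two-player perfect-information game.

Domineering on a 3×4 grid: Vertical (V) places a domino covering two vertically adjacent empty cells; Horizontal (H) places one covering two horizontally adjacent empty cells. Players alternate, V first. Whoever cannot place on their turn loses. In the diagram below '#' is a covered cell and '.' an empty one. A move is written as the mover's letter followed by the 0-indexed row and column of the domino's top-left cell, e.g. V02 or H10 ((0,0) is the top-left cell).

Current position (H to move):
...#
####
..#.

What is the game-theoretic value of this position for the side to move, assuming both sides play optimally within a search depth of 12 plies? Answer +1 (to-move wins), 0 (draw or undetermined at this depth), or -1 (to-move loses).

ply 1, H at ...#/####/..#. | H00=+1→##.#/####/..#.*; H01=+1→.###/####/..#.; H20=+1→...#/####/###.
ply 2: ##.#/####/..#. is terminal -1 (V); from ...#/####/..#. depth 12

value(...#/####/..#., H) = +1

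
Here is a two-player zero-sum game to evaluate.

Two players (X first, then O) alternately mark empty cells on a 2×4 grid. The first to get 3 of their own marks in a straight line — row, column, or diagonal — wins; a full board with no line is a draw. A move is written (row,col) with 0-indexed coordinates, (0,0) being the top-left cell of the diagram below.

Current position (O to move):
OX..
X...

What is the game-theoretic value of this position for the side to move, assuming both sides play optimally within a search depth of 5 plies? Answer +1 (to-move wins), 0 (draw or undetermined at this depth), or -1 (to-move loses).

value(OX../X..., O) = 0

[OX../X...] O move#1: (0,2):+0/OXO./X...*, (0,3):+0/OX.O/X..., (1,1):+0/OX../XO.., (1,2):+0/OX../X.O., (1,3):+0/OX../X..O
[OXO./X...] X move#2: (0,3):+0/OXOX/X...*, (1,1):+0/OXO./XX.., (1,2):+0/OXO./X.X., (1,3):+0/OXO./X..X
[OXOX/X...] O move#3: (1,1):+0/OXOX/XO..*, (1,2):+0/OXOX/X.O., (1,3):+0/OXOX/X..O
[OXOX/XO..] X move#4: (1,2):+0/OXOX/XOX.*, (1,3):+0/OXOX/XO.X
[OXOX/XOX.] O move#5: (1,3):+0/OXOX/XOXO*
[OXOX/XOXO] end (terminal +0, X#6); searched OX../X... to 5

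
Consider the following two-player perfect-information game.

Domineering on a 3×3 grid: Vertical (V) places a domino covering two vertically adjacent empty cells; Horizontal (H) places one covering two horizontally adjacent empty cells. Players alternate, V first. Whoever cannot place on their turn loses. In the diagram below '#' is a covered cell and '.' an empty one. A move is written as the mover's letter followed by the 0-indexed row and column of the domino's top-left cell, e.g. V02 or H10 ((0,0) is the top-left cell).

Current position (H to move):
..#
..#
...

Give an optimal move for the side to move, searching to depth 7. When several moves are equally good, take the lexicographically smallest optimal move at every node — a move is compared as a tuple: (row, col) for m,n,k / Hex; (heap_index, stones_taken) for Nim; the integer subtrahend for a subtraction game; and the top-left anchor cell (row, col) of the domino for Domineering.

H's best at [..#/..#/...]: H10

p1 H@[..#/..#/...]: H00[###/..#/...]-1 H10[..#/###/...]+1* H20[..#/..#/##.]-1 H21[..#/..#/.##]-1
p2 V@[..#/###/...] terminal -1; root [..#/..#/...] d7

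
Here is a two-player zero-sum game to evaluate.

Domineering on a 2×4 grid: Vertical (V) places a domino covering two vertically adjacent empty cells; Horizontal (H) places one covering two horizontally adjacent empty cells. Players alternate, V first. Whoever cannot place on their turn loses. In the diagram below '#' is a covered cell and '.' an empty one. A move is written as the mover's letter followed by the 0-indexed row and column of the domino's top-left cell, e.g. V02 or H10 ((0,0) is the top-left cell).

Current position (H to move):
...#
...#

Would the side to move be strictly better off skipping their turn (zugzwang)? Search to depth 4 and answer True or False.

[...#/...#] H move#1: H00:+1/##.#/...#*, H01:+1/.###/...#, H10:+1/...#/##.#, H11:+1/...#/.###
[##.#/...#] V move#2: V02:-1/####/..##*
[####/..##] H move#3: H10:+1/####/####*
[####/####] end (terminal -1, V#4); searched ...#/...# to 4
pass branch (V moves first from the same position):
  | [...#/...#] V move#1: V00:-1/#..#/#..#, V01:+1/.#.#/.#.#*, V02:-1/..##/..##
  | [.#.#/.#.#] end (terminal -1, H#2); searched ...#/...# to 4
H moving scores +1; H passing scores -1

zugzwang(...#/...#, H) = False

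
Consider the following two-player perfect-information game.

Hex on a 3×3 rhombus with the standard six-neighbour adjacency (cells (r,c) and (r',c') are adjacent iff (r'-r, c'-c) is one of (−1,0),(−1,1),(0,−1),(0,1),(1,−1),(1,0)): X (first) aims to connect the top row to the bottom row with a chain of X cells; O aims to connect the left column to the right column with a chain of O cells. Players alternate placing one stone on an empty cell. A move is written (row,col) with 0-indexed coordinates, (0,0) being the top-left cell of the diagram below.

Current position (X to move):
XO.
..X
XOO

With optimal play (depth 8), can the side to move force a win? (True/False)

[XO./..X/XOO] X move#1: (0,2):+1/XOX/..X/XOO*, (1,0):+1/XO./X.X/XOO, (1,1):+1/XO./.XX/XOO
[XOX/..X/XOO] O move#2: (1,0):-1/XOX/O.X/XOO*, (1,1):-1/XOX/.OX/XOO
[XOX/O.X/XOO] X move#3: (1,1):+1/XOX/OXX/XOO*
[XOX/OXX/XOO] end (terminal -1, O#4); searched XO./..X/XOO to 8

X winning at [XO./..X/XOO]: True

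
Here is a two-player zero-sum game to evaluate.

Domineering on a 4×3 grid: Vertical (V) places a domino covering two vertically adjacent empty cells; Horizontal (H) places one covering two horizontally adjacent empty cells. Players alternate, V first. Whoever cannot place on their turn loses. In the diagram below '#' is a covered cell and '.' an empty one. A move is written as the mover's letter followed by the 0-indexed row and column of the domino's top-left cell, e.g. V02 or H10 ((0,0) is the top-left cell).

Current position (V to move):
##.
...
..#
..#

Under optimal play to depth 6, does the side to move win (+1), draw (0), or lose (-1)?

value(##./.../..#/..#, V) = +1

ply 1, V at ##./.../..#/..# | V02=-1→###/..#/..#/..#; V10=+1→##./#../#.#/..#*; V11=+1→##./.#./.##/..#; V20=+1→##./.../#.#/#.#; V21=+1→##./.../.##/.##
ply 2, H at ##./#../#.#/..# | H11=-1→##./###/#.#/..#*; H30=-1→##./#../#.#/###
ply 3, V at ##./###/#.#/..# | V21=+1→##./###/###/.##*
ply 4: ##./###/###/.## is terminal -1 (H); from ##./.../..#/..# depth 6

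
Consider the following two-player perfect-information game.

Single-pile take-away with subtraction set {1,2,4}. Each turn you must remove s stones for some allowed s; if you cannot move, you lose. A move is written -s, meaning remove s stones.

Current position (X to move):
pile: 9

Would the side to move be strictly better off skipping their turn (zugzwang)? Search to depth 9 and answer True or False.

ply 1, X at 9 | -1=-1→8*; -2=-1→7; -4=-1→5
ply 2, O at 8 | -1=-1→7; -2=+1→6*; -4=-1→4
ply 3, X at 6 | -1=-1→5*; -2=-1→4; -4=-1→2
ply 4, O at 5 | -1=-1→4; -2=+1→3*; -4=-1→1
ply 5, X at 3 | -1=-1→2*; -2=-1→1
ply 6, O at 2 | -1=-1→1; -2=+1→0*
ply 7: 0 is terminal -1 (X); from 9 depth 9
suppose X passes — search the same position with O to move:
pass> ply 1, O at 9 | -1=-1→8*; -2=-1→7; -4=-1→5
pass> ply 2, X at 8 | -1=-1→7; -2=+1→6*; -4=-1→4
pass> ply 3, O at 6 | -1=-1→5*; -2=-1→4; -4=-1→2
pass> ply 4, X at 5 | -1=-1→4; -2=+1→3*; -4=-1→1
pass> ply 5, O at 3 | -1=-1→2*; -2=-1→1
pass> ply 6, X at 2 | -1=-1→1; -2=+1→0*
pass> ply 7: 0 is terminal -1 (O); from 9 depth 9
for X: play -1, pass +1

zugzwang(9, X) = True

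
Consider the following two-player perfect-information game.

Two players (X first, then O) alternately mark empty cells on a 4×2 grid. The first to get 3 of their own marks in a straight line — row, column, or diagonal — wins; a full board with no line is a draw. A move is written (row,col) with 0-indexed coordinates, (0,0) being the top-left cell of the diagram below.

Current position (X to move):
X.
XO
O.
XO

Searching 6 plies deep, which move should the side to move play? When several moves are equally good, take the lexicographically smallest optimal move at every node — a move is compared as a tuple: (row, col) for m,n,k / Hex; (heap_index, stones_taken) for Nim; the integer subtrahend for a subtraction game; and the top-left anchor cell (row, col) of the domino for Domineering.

[X./XO/O./XO] X move#1: (0,1):-1/XX/XO/O./XO, (2,1):+0/X./XO/OX/XO*
[X./XO/OX/XO] O move#2: (0,1):+0/XO/XO/OX/XO*
[XO/XO/OX/XO] end (terminal +0, X#3); searched X./XO/O./XO to 6

X's best at [X./XO/O./XO]: (2,1)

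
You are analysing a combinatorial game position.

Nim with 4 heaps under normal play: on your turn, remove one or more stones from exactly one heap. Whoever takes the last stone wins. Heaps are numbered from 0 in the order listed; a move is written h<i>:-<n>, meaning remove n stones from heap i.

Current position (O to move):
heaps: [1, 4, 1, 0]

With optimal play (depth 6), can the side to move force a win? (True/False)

O winning at [(1,4,1,0)]: True

ply 1, O at (1,4,1,0) | h0:-1=-1→(0,4,1,0); h1:-1=-1→(1,3,1,0); h1:-2=-1→(1,2,1,0); h1:-3=-1→(1,1,1,0); h1:-4=+1→(1,0,1,0)*; h2:-1=-1→(1,4,0,0)
ply 2, X at (1,0,1,0) | h0:-1=-1→(0,0,1,0)*; h2:-1=-1→(1,0,0,0)
ply 3, O at (0,0,1,0) | h2:-1=+1→(0,0,0,0)*
ply 4: (0,0,0,0) is terminal -1 (X); from (1,4,1,0) depth 6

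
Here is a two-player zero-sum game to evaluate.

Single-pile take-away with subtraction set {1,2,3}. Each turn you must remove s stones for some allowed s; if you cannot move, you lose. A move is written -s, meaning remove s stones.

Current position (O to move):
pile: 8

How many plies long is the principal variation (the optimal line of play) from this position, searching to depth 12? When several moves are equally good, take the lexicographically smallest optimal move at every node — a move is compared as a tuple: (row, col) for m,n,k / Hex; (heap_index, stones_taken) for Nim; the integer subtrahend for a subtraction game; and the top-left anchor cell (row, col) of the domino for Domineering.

PV length from [8]: 4 plies

[8] O move#1: -1:-1/7*, -2:-1/6, -3:-1/5
[7] X move#2: -1:-1/6, -2:-1/5, -3:+1/4*
[4] O move#3: -1:-1/3*, -2:-1/2, -3:-1/1
[3] X move#4: -1:-1/2, -2:-1/1, -3:+1/0*
[0] end (terminal -1, O#5); searched 8 to 12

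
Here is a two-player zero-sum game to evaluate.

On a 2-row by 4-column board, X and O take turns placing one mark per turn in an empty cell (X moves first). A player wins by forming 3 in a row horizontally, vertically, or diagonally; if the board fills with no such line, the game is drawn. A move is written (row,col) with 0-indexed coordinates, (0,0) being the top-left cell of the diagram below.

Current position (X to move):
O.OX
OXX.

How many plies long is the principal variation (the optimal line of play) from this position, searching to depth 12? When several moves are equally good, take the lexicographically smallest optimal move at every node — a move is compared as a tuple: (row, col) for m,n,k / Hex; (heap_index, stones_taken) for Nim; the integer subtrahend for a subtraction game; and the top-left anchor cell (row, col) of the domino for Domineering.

p1 X@[O.OX/OXX.]: (0,1)[OXOX/OXX.]+0 (1,3)[O.OX/OXXX]+1*
p2 O@[O.OX/OXXX] terminal -1; root [O.OX/OXX.] d12

PV length from [O.OX/OXX.]: 1 ply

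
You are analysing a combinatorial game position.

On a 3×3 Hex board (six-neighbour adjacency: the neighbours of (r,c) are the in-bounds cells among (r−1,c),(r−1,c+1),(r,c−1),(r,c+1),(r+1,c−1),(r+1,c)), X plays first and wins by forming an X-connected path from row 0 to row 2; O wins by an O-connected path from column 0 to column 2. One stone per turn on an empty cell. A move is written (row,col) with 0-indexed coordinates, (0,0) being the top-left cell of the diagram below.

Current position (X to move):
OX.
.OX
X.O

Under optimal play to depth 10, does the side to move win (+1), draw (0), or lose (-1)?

ply 1, X at OX./.OX/X.O | (0,2)=+1→OXX/.OX/X.O*; (1,0)=+1→OX./XOX/X.O; (2,1)=+1→OX./.OX/XXO
ply 2, O at OXX/.OX/X.O | (1,0)=-1→OXX/OOX/X.O*; (2,1)=-1→OXX/.OX/XOO
ply 3, X at OXX/OOX/X.O | (2,1)=+1→OXX/OOX/XXO*
ply 4: OXX/OOX/XXO is terminal -1 (O); from OX./.OX/X.O depth 10

value(OX./.OX/X.O, X) = +1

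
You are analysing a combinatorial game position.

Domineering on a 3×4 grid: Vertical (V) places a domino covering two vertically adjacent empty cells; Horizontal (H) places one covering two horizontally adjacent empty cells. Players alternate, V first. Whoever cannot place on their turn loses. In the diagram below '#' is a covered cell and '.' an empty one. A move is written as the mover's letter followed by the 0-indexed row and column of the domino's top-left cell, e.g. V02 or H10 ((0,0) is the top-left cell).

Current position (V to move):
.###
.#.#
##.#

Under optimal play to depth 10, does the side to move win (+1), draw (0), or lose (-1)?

value(.###/.#.#/##.#, V) = +1

p1 V@[.###/.#.#/##.#]: V00[####/##.#/##.#]+1* V12[.###/.###/####]+1
p2 H@[####/##.#/##.#] terminal -1; root [.###/.#.#/##.#] d10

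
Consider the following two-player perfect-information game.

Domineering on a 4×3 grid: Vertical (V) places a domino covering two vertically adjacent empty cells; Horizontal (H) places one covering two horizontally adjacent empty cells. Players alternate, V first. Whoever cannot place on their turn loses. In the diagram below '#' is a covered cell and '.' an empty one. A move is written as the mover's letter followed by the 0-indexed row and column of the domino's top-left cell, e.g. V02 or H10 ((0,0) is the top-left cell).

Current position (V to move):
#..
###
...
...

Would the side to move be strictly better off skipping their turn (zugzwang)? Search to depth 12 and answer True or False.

[#../###/.../...] V move#1: V20:-1/#../###/#../#.., V21:+1/#../###/.#./.#.*, V22:-1/#../###/..#/..#
[#../###/.#./.#.] H move#2: H01:-1/###/###/.#./.#.*
[###/###/.#./.#.] V move#3: V20:+1/###/###/##./##.*, V22:+1/###/###/.##/.##
[###/###/##./##.] end (terminal -1, H#4); searched #../###/.../... to 12
if V skipped the turn, H would face:
~ [#../###/.../...] H move#1: H01:-1/###/###/.../..., H20:+1/#../###/##./...*, H21:+1/#../###/.##/..., H30:+1/#../###/.../##., H31:+1/#../###/.../.##
~ [#../###/##./...] V move#2: V22:-1/#../###/###/..#*
~ [#../###/###/..#] H move#3: H01:+1/###/###/###/..#*, H30:+1/#../###/###/###
~ [###/###/###/..#] end (terminal -1, V#4); searched #../###/.../... to 12
compare (V): move=+1 vs pass=-1

zugzwang(#../###/.../..., V) = False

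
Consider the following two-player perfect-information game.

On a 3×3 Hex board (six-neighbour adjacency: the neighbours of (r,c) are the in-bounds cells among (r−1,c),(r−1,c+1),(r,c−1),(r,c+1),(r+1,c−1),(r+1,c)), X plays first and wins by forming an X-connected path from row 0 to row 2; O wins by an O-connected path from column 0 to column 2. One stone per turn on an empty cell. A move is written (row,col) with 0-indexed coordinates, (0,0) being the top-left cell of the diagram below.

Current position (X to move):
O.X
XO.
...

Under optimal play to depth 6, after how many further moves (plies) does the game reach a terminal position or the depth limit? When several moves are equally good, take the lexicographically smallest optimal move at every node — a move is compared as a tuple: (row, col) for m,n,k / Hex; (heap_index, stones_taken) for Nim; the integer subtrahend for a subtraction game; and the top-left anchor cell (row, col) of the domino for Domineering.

p1 X@[O.X/XO./...]: (0,1)[OXX/XO./...]+1* (1,2)[O.X/XOX/...]+1 (2,0)[O.X/XO./X..]+1 (2,1)[O.X/XO./.X.]-1 (2,2)[O.X/XO./..X]-1
p2 O@[OXX/XO./...]: (1,2)[OXX/XOO/...]-1* (2,0)[OXX/XO./O..]-1 (2,1)[OXX/XO./.O.]-1 (2,2)[OXX/XO./..O]-1
p3 X@[OXX/XOO/...]: (2,0)[OXX/XOO/X..]+1* (2,1)[OXX/XOO/.X.]-1 (2,2)[OXX/XOO/..X]-1
p4 O@[OXX/XOO/X..] terminal -1; root [O.X/XO./...] d6

PV length from [O.X/XO./...]: 3 plies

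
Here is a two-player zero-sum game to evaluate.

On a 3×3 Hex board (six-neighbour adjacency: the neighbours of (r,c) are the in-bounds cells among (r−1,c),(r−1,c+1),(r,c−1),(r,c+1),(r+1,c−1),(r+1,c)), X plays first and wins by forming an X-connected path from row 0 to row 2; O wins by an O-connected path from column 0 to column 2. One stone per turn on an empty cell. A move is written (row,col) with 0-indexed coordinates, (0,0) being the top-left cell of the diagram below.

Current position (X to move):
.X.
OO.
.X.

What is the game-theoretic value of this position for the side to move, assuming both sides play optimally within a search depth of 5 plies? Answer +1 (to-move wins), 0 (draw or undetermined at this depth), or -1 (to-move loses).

value(.X./OO./.X., X) = -1

ply 1, X at .X./OO./.X. | (0,0)=-1→XX./OO./.X.*; (0,2)=-1→.XX/OO./.X.; (1,2)=-1→.X./OOX/.X.; (2,0)=-1→.X./OO./XX.; (2,2)=-1→.X./OO./.XX
ply 2, O at XX./OO./.X. | (0,2)=+1→XXO/OO./.X.*; (1,2)=+1→XX./OOO/.X.; (2,0)=+1→XX./OO./OX.; (2,2)=+1→XX./OO./.XO
ply 3: XXO/OO./.X. is terminal -1 (X); from .X./OO./.X. depth 5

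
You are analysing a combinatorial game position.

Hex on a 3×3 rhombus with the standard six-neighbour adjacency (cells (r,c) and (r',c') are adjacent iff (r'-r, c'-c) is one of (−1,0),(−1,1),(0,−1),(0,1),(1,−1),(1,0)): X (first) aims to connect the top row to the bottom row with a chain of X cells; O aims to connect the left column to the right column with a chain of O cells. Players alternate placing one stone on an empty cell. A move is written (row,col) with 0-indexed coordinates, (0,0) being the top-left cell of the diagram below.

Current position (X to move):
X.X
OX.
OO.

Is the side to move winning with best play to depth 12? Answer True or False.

X winning at [X.X/OX./OO.]: False

ply 1, X at X.X/OX./OO. | (0,1)=-1→XXX/OX./OO.*; (1,2)=-1→X.X/OXX/OO.; (2,2)=-1→X.X/OX./OOX
ply 2, O at XXX/OX./OO. | (1,2)=+1→XXX/OXO/OO.*; (2,2)=+1→XXX/OX./OOO
ply 3: XXX/OXO/OO. is terminal -1 (X); from X.X/OX./OO. depth 12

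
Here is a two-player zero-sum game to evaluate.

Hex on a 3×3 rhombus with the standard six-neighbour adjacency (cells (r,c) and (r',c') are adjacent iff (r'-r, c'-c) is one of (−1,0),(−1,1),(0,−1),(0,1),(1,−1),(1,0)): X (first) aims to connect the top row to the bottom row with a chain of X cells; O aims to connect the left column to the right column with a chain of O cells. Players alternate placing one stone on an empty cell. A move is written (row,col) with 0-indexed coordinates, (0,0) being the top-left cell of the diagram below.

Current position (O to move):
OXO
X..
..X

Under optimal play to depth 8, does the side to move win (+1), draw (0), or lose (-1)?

value(OXO/X../..X, O) = -1

p1 O@[OXO/X../..X]: (1,1)[OXO/XO./..X]-1* (1,2)[OXO/X.O/..X]-1 (2,0)[OXO/X../O.X]-1 (2,1)[OXO/X../.OX]-1
p2 X@[OXO/XO./..X]: (1,2)[OXO/XOX/..X]-1 (2,0)[OXO/XO./X.X]+1* (2,1)[OXO/XO./.XX]-1
p3 O@[OXO/XO./X.X] terminal -1; root [OXO/X../..X] d8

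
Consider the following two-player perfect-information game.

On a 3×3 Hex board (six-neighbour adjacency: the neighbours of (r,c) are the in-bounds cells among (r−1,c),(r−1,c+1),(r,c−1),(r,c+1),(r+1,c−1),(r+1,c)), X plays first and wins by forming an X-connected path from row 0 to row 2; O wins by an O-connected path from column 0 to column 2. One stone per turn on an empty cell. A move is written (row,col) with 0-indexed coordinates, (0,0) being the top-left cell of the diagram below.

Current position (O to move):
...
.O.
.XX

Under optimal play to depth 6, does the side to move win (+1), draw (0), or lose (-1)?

value(.../.O./.XX, O) = +1

[.../.O./.XX] O move#1: (0,0):+1/O../.O./.XX*, (0,1):+1/.O./.O./.XX, (0,2):+1/..O/.O./.XX, (1,0):+1/.../OO./.XX, (1,2):+1/.../.OO/.XX, (2,0):+1/.../.O./OXX
[O../.O./.XX] X move#2: (0,1):-1/OX./.O./.XX*, (0,2):-1/O.X/.O./.XX, (1,0):-1/O../XO./.XX, (1,2):-1/O../.OX/.XX, (2,0):-1/O../.O./XXX
[OX./.O./.XX] O move#3: (0,2):+1/OXO/.O./.XX*, (1,0):+1/OX./OO./.XX, (1,2):+1/OX./.OO/.XX, (2,0):+1/OX./.O./OXX
[OXO/.O./.XX] X move#4: (1,0):-1/OXO/XO./.XX*, (1,2):-1/OXO/.OX/.XX, (2,0):-1/OXO/.O./XXX
[OXO/XO./.XX] O move#5: (1,2):-1/OXO/XOO/.XX, (2,0):+1/OXO/XO./OXX*
[OXO/XO./OXX] end (terminal -1, X#6); searched .../.O./.XX to 6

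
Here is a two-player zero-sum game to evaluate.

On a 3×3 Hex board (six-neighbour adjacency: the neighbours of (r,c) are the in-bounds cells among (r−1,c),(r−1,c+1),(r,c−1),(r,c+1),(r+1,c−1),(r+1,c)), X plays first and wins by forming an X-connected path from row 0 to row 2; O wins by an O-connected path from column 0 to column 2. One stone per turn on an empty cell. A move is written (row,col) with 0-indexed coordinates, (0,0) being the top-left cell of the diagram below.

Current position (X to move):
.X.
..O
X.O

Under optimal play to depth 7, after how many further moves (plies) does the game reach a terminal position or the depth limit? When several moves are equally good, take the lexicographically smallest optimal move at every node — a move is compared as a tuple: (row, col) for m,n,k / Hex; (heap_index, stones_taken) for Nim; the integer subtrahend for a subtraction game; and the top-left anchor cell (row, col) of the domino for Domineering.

PV length from [.X./..O/X.O]: 3 plies

ply 1, X at .X./..O/X.O | (0,0)=+1→XX./..O/X.O*; (0,2)=+1→.XX/..O/X.O; (1,0)=+1→.X./X.O/X.O; (1,1)=+1→.X./.XO/X.O; (2,1)=+1→.X./..O/XXO
ply 2, O at XX./..O/X.O | (0,2)=-1→XXO/..O/X.O*; (1,0)=-1→XX./O.O/X.O; (1,1)=-1→XX./.OO/X.O; (2,1)=-1→XX./..O/XOO
ply 3, X at XXO/..O/X.O | (1,0)=+1→XXO/X.O/X.O*; (1,1)=+1→XXO/.XO/X.O; (2,1)=+1→XXO/..O/XXO
ply 4: XXO/X.O/X.O is terminal -1 (O); from .X./..O/X.O depth 7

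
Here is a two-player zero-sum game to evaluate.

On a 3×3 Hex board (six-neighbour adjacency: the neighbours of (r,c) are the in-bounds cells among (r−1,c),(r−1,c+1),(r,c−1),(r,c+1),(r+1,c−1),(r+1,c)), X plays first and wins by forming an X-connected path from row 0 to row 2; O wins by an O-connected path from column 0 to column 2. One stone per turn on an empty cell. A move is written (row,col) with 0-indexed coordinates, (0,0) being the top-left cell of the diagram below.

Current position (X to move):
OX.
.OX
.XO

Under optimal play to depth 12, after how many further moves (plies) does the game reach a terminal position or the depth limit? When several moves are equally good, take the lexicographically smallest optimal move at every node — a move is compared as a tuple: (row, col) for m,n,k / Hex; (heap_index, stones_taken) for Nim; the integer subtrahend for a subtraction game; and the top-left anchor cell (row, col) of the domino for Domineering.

p1 X@[OX./.OX/.XO]: (0,2)[OXX/.OX/.XO]+1* (1,0)[OX./XOX/.XO]+1 (2,0)[OX./.OX/XXO]+1
p2 O@[OXX/.OX/.XO] terminal -1; root [OX./.OX/.XO] d12

PV length from [OX./.OX/.XO]: 1 ply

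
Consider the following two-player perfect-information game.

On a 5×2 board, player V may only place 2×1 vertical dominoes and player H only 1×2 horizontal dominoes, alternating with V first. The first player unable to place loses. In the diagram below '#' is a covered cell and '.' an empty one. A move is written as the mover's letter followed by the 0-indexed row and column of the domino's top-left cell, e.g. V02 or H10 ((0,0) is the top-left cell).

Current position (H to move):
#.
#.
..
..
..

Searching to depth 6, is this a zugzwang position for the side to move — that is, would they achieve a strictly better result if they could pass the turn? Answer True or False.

ply 1, H at #./#./../../.. | H20=-1→#./#./##/../..; H30=+1→#./#./../##/..*; H40=-1→#./#./../../##
ply 2, V at #./#./../##/.. | V01=-1→##/##/../##/..*; V11=-1→#./##/.#/##/..
ply 3, H at ##/##/../##/.. | H20=+1→##/##/##/##/..*; H40=+1→##/##/../##/##
ply 4: ##/##/##/##/.. is terminal -1 (V); from #./#./../../.. depth 6
pass branch (V moves first from the same position):
  | ply 1, V at #./#./../../.. | V01=-1→##/##/../../..; V11=-1→#./##/.#/../..; V20=+1→#./#./#./#./..*; V21=+1→#./#./.#/.#/..; V30=+1→#./#./../#./#.; V31=+1→#./#./../.#/.#
  | ply 2, H at #./#./#./#./.. | H40=-1→#./#./#./#./##*
  | ply 3, V at #./#./#./#./## | V01=+1→##/##/#./#./##*; V11=+1→#./##/##/#./##; V21=+1→#./#./##/##/##
  | ply 4: ##/##/#./#./## is terminal -1 (H); from #./#./../../.. depth 6
H moving scores +1; H passing scores -1

zugzwang(#./#./../../.., H) = False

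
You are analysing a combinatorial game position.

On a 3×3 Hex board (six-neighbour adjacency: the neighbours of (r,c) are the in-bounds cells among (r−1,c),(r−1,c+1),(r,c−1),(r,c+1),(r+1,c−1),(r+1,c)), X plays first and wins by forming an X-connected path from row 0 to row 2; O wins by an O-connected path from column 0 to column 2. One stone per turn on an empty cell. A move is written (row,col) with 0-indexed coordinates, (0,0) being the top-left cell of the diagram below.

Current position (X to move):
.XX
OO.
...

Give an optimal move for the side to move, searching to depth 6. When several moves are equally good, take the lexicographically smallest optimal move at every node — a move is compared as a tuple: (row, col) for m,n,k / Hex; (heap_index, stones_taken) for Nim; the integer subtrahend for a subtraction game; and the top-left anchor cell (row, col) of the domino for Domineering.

X's best at [.XX/OO./...]: (1,2)

p1 X@[.XX/OO./...]: (0,0)[XXX/OO./...]-1 (1,2)[.XX/OOX/...]+1* (2,0)[.XX/OO./X..]-1 (2,1)[.XX/OO./.X.]-1 (2,2)[.XX/OO./..X]-1
p2 O@[.XX/OOX/...]: (0,0)[OXX/OOX/...]-1* (2,0)[.XX/OOX/O..]-1 (2,1)[.XX/OOX/.O.]-1 (2,2)[.XX/OOX/..O]-1
p3 X@[OXX/OOX/...]: (2,0)[OXX/OOX/X..]+1* (2,1)[OXX/OOX/.X.]+1 (2,2)[OXX/OOX/..X]+1
p4 O@[OXX/OOX/X..]: (2,1)[OXX/OOX/XO.]-1* (2,2)[OXX/OOX/X.O]-1
p5 X@[OXX/OOX/XO.]: (2,2)[OXX/OOX/XOX]+1*
p6 O@[OXX/OOX/XOX] terminal -1; root [.XX/OO./...] d6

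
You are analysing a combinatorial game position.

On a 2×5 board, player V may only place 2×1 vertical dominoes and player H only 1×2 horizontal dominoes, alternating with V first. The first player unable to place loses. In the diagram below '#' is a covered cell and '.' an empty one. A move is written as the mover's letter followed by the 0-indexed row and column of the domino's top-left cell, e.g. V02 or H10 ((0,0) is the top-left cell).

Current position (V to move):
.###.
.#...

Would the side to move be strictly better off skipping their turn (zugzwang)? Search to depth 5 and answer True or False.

ply 1, V at .###./.#... | V00=-1→####./##...; V04=+1→.####/.#..#*
ply 2, H at .####/.#..# | H12=-1→.####/.####*
ply 3, V at .####/.#### | V00=+1→#####/#####*
ply 4: #####/##### is terminal -1 (H); from .###./.#... depth 5
if V skipped the turn, H would face:
~ ply 1, H at .###./.#... | H12=-1→.###./.###.*; H13=-1→.###./.#.##
~ ply 2, V at .###./.###. | V00=+1→####./####.*; V04=+1→.####/.####
~ ply 3: ####./####. is terminal -1 (H); from .###./.#... depth 5
compare (V): move=+1 vs pass=+1

zugzwang(.###./.#..., V) = False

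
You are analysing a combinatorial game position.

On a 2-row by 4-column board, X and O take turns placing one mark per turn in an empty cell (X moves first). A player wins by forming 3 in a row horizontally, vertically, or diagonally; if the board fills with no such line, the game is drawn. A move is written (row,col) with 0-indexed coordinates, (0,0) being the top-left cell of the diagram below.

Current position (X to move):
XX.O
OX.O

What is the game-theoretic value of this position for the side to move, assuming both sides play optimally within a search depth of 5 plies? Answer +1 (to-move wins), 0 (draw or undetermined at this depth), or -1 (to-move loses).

[XX.O/OX.O] X move#1: (0,2):+1/XXXO/OX.O*, (1,2):+0/XX.O/OXXO
[XXXO/OX.O] end (terminal -1, O#2); searched XX.O/OX.O to 5

value(XX.O/OX.O, X) = +1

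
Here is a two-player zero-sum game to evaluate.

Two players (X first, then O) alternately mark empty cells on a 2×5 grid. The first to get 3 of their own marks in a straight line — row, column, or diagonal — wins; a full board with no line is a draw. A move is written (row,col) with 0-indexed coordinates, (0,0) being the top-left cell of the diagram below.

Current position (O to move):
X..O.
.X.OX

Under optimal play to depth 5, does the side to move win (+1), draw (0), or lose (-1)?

value(X..O./.X.OX, O) = +1

p1 O@[X..O./.X.OX]: (0,1)[XO.O./.X.OX]+0 (0,2)[X.OO./.X.OX]+1* (0,4)[X..OO/.X.OX]+0 (1,0)[X..O./OX.OX]+0 (1,2)[X..O./.XOOX]+0
p2 X@[X.OO./.X.OX]: (0,1)[XXOO./.X.OX]-1* (0,4)[X.OOX/.X.OX]-1 (1,0)[X.OO./XX.OX]-1 (1,2)[X.OO./.XXOX]-1
p3 O@[XXOO./.X.OX]: (0,4)[XXOOO/.X.OX]+1* (1,0)[XXOO./OX.OX]+0 (1,2)[XXOO./.XOOX]+0
p4 X@[XXOOO/.X.OX] terminal -1; root [X..O./.X.OX] d5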